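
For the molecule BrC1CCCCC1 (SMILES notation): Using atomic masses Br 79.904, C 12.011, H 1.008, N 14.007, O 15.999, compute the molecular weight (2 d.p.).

163.06 g/mol

First, the molecular formula is C6H11Br (counting implicit H from valence).
  Br: 1 × 79.904 = 79.904
  C: 6 × 12.011 = 72.066
  H: 11 × 1.008 = 11.088
Sum: 1×79.904 + 6×12.011 + 11×1.008 = 163.058 → 163.06 g/mol.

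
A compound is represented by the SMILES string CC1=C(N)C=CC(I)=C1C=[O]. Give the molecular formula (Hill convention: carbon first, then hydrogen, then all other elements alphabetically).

Walk through each heavy atom and fill implicit hydrogens from standard valence (C 4, N 3, O 2, S 2, halogen 1):
  atom 1: C, bond orders sum to 1 (valence 4) → 3 H
  atom 2: C, bond orders sum to 4 (valence 4) → 0 H
  atom 3: C, bond orders sum to 4 (valence 4) → 0 H
  atom 4: N, bond orders sum to 1 (valence 3) → 2 H
  atom 5: C, bond orders sum to 3 (valence 4) → 1 H
  atom 6: C, bond orders sum to 3 (valence 4) → 1 H
  atom 7: C, bond orders sum to 4 (valence 4) → 0 H
  atom 8: I (halogen, monovalent) → 0 H
  atom 9: C, bond orders sum to 4 (valence 4) → 0 H
  atom 10: C, bond orders sum to 3 (valence 4) → 1 H
  atom 11: O with explicit H count 0
Totals → C:8, H:8, I:1, N:1, O:1.
In Hill order: C8H8INO.

C8H8INO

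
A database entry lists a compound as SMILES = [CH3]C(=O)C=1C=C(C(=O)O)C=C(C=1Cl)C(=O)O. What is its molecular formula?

C10H7ClO5

Walk through each heavy atom and fill implicit hydrogens from standard valence (C 4, N 3, O 2, S 2, halogen 1):
  atom 1: C with explicit H count 3
  atom 2: C, bond orders sum to 4 (valence 4) → 0 H
  atom 3: O, bond orders sum to 2 (valence 2) → 0 H
  atom 4: C, bond orders sum to 4 (valence 4) → 0 H
  atom 5: C, bond orders sum to 3 (valence 4) → 1 H
  atom 6: C, bond orders sum to 4 (valence 4) → 0 H
  atom 7: C, bond orders sum to 4 (valence 4) → 0 H
  atom 8: O, bond orders sum to 2 (valence 2) → 0 H
  atom 9: O, bond orders sum to 1 (valence 2) → 1 H
  atom 10: C, bond orders sum to 3 (valence 4) → 1 H
  atom 11: C, bond orders sum to 4 (valence 4) → 0 H
  atom 12: C, bond orders sum to 4 (valence 4) → 0 H
  atom 13: Cl (halogen, monovalent) → 0 H
  atom 14: C, bond orders sum to 4 (valence 4) → 0 H
  atom 15: O, bond orders sum to 2 (valence 2) → 0 H
  atom 16: O, bond orders sum to 1 (valence 2) → 1 H
Totals → C:10, H:7, Cl:1, O:5.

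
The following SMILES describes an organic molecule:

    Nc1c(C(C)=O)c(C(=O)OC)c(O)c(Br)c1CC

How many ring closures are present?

In SMILES, each pair of matching ring-closure digits denotes one ring-closing bond; the number of such bonds equals the number of independent rings.
Ring-closure bonds here: 1.

1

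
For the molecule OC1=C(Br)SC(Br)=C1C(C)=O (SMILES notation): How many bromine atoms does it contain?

2

Scan the SMILES for Br atoms (remember two-letter symbols like Cl and Br are single atoms).
Bromine count: 2.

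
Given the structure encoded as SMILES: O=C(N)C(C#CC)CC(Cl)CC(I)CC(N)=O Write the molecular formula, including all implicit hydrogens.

C11H16ClIN2O2

Walk through each heavy atom and fill implicit hydrogens from standard valence (C 4, N 3, O 2, S 2, halogen 1):
  atom 1: O, bond orders sum to 2 (valence 2) → 0 H
  atom 2: C, bond orders sum to 4 (valence 4) → 0 H
  atom 3: N, bond orders sum to 1 (valence 3) → 2 H
  atom 4: C, bond orders sum to 3 (valence 4) → 1 H
  atom 5: C, bond orders sum to 4 (valence 4) → 0 H
  atom 6: C, bond orders sum to 4 (valence 4) → 0 H
  atom 7: C, bond orders sum to 1 (valence 4) → 3 H
  atom 8: C, bond orders sum to 2 (valence 4) → 2 H
  atom 9: C, bond orders sum to 3 (valence 4) → 1 H
  atom 10: Cl (halogen, monovalent) → 0 H
  atom 11: C, bond orders sum to 2 (valence 4) → 2 H
  atom 12: C, bond orders sum to 3 (valence 4) → 1 H
  atom 13: I (halogen, monovalent) → 0 H
  atom 14: C, bond orders sum to 2 (valence 4) → 2 H
  atom 15: C, bond orders sum to 4 (valence 4) → 0 H
  atom 16: N, bond orders sum to 1 (valence 3) → 2 H
  atom 17: O, bond orders sum to 2 (valence 2) → 0 H
Totals → C:11, H:16, Cl:1, I:1, N:2, O:2.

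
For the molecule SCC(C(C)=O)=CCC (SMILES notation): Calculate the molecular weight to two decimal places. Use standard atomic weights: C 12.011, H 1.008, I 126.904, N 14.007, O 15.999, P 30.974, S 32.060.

First, the molecular formula is C7H12OS (counting implicit H from valence).
  C: 7 × 12.011 = 84.077
  H: 12 × 1.008 = 12.096
  O: 1 × 15.999 = 15.999
  S: 1 × 32.060 = 32.060
Sum: 7×12.011 + 12×1.008 + 1×15.999 + 1×32.060 = 144.232 → 144.23 g/mol.

144.23 g/mol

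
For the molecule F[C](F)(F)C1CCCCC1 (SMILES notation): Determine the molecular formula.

Walk through each heavy atom and fill implicit hydrogens from standard valence (C 4, N 3, O 2, S 2, halogen 1):
  atom 1: F (halogen, monovalent) → 0 H
  atom 2: C with explicit H count 0
  atom 3: F (halogen, monovalent) → 0 H
  atom 4: F (halogen, monovalent) → 0 H
  atom 5: C, bond orders sum to 3 (valence 4) → 1 H
  atom 6: C, bond orders sum to 2 (valence 4) → 2 H
  atom 7: C, bond orders sum to 2 (valence 4) → 2 H
  atom 8: C, bond orders sum to 2 (valence 4) → 2 H
  atom 9: C, bond orders sum to 2 (valence 4) → 2 H
  atom 10: C, bond orders sum to 2 (valence 4) → 2 H
Totals → C:7, H:11, F:3.
In Hill order: C7H11F3.

C7H11F3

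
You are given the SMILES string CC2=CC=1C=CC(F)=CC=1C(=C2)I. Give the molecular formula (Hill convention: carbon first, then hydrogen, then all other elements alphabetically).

Walk through each heavy atom and fill implicit hydrogens from standard valence (C 4, N 3, O 2, S 2, halogen 1):
  atom 1: C, bond orders sum to 1 (valence 4) → 3 H
  atom 2: C, bond orders sum to 4 (valence 4) → 0 H
  atom 3: C, bond orders sum to 3 (valence 4) → 1 H
  atom 4: C, bond orders sum to 4 (valence 4) → 0 H
  atom 5: C, bond orders sum to 3 (valence 4) → 1 H
  atom 6: C, bond orders sum to 3 (valence 4) → 1 H
  atom 7: C, bond orders sum to 4 (valence 4) → 0 H
  atom 8: F (halogen, monovalent) → 0 H
  atom 9: C, bond orders sum to 3 (valence 4) → 1 H
  atom 10: C, bond orders sum to 4 (valence 4) → 0 H
  atom 11: C, bond orders sum to 4 (valence 4) → 0 H
  atom 12: C, bond orders sum to 3 (valence 4) → 1 H
  atom 13: I (halogen, monovalent) → 0 H
Totals → C:11, H:8, F:1, I:1.
In Hill order: C11H8FI.

C11H8FI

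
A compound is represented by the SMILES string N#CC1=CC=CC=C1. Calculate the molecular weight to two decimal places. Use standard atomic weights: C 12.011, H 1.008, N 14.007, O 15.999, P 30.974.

103.12 g/mol

First, the molecular formula is C7H5N (counting implicit H from valence).
  C: 7 × 12.011 = 84.077
  H: 5 × 1.008 = 5.040
  N: 1 × 14.007 = 14.007
Sum: 7×12.011 + 5×1.008 + 1×14.007 = 103.124 → 103.12 g/mol.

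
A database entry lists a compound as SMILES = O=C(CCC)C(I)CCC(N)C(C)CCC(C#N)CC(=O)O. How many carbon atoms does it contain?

Count every carbon token in the SMILES (each C, including those in ring-closure positions and inside branches).
Carbon count: 16.

16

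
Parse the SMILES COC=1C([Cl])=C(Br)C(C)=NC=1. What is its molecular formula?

C7H7BrClNO

Walk through each heavy atom and fill implicit hydrogens from standard valence (C 4, N 3, O 2, S 2, halogen 1):
  atom 1: C, bond orders sum to 1 (valence 4) → 3 H
  atom 2: O, bond orders sum to 2 (valence 2) → 0 H
  atom 3: C, bond orders sum to 4 (valence 4) → 0 H
  atom 4: C, bond orders sum to 4 (valence 4) → 0 H
  atom 5: Cl with explicit H count 0
  atom 6: C, bond orders sum to 4 (valence 4) → 0 H
  atom 7: Br (halogen, monovalent) → 0 H
  atom 8: C, bond orders sum to 4 (valence 4) → 0 H
  atom 9: C, bond orders sum to 1 (valence 4) → 3 H
  atom 10: N, bond orders sum to 3 (valence 3) → 0 H
  atom 11: C, bond orders sum to 3 (valence 4) → 1 H
Totals → C:7, H:7, Br:1, Cl:1, N:1, O:1.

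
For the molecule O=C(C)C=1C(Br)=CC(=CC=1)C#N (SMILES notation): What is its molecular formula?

Walk through each heavy atom and fill implicit hydrogens from standard valence (C 4, N 3, O 2, S 2, halogen 1):
  atom 1: O, bond orders sum to 2 (valence 2) → 0 H
  atom 2: C, bond orders sum to 4 (valence 4) → 0 H
  atom 3: C, bond orders sum to 1 (valence 4) → 3 H
  atom 4: C, bond orders sum to 4 (valence 4) → 0 H
  atom 5: C, bond orders sum to 4 (valence 4) → 0 H
  atom 6: Br (halogen, monovalent) → 0 H
  atom 7: C, bond orders sum to 3 (valence 4) → 1 H
  atom 8: C, bond orders sum to 4 (valence 4) → 0 H
  atom 9: C, bond orders sum to 3 (valence 4) → 1 H
  atom 10: C, bond orders sum to 3 (valence 4) → 1 H
  atom 11: C, bond orders sum to 4 (valence 4) → 0 H
  atom 12: N, bond orders sum to 3 (valence 3) → 0 H
Totals → C:9, H:6, Br:1, N:1, O:1.
In Hill order: C9H6BrNO.

C9H6BrNO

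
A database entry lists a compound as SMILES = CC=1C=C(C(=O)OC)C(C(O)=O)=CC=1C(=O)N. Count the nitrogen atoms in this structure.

1

Scan the SMILES for N atoms (remember two-letter symbols like Cl and Br are single atoms).
Nitrogen count: 1.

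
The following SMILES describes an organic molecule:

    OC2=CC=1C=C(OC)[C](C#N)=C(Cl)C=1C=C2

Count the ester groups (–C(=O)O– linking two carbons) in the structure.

0

Scan the SMILES for the ester motif — none present.
Groups that are present: 1 ether, 1 hydroxyl, 1 nitrile.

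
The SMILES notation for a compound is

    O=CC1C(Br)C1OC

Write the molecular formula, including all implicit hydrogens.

Walk through each heavy atom and fill implicit hydrogens from standard valence (C 4, N 3, O 2, S 2, halogen 1):
  atom 1: O, bond orders sum to 2 (valence 2) → 0 H
  atom 2: C, bond orders sum to 3 (valence 4) → 1 H
  atom 3: C, bond orders sum to 3 (valence 4) → 1 H
  atom 4: C, bond orders sum to 3 (valence 4) → 1 H
  atom 5: Br (halogen, monovalent) → 0 H
  atom 6: C, bond orders sum to 3 (valence 4) → 1 H
  atom 7: O, bond orders sum to 2 (valence 2) → 0 H
  atom 8: C, bond orders sum to 1 (valence 4) → 3 H
Totals → C:5, H:7, Br:1, O:2.

C5H7BrO2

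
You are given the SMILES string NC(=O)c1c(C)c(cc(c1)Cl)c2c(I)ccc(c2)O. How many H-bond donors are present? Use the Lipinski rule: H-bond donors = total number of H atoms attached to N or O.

3

Donors: find every N or O and count the H atoms it carries.
  atom 1 (N): bond orders sum to 1 → 2 H
  atom 3 (O): bond orders sum to 2 → 0 H
  atom 19 (O): bond orders sum to 1 → 1 H
Lipinski HBD = 3.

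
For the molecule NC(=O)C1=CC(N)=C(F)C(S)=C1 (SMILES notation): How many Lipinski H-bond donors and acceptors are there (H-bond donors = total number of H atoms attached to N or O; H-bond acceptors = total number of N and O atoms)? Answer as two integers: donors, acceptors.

Donors: find every N or O and count the H atoms it carries.
  atom 1 (N): bond orders sum to 1 → 2 H
  atom 3 (O): bond orders sum to 2 → 0 H
  atom 7 (N): bond orders sum to 1 → 2 H
Lipinski HBD = 4.
Acceptors: N atoms = 2, O atoms = 1 → HBA = 3.

4, 3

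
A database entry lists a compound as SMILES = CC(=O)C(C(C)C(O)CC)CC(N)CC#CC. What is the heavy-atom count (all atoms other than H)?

Every atom symbol written in the SMILES (organic subset) is one heavy atom; implicit H are not written.
Heavy atoms by element → C:14, N:1, O:2.
Total: 17.

17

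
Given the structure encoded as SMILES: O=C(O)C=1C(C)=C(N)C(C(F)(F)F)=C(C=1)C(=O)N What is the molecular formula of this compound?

Walk through each heavy atom and fill implicit hydrogens from standard valence (C 4, N 3, O 2, S 2, halogen 1):
  atom 1: O, bond orders sum to 2 (valence 2) → 0 H
  atom 2: C, bond orders sum to 4 (valence 4) → 0 H
  atom 3: O, bond orders sum to 1 (valence 2) → 1 H
  atom 4: C, bond orders sum to 4 (valence 4) → 0 H
  atom 5: C, bond orders sum to 4 (valence 4) → 0 H
  atom 6: C, bond orders sum to 1 (valence 4) → 3 H
  atom 7: C, bond orders sum to 4 (valence 4) → 0 H
  atom 8: N, bond orders sum to 1 (valence 3) → 2 H
  atom 9: C, bond orders sum to 4 (valence 4) → 0 H
  atom 10: C, bond orders sum to 4 (valence 4) → 0 H
  atom 11: F (halogen, monovalent) → 0 H
  atom 12: F (halogen, monovalent) → 0 H
  atom 13: F (halogen, monovalent) → 0 H
  atom 14: C, bond orders sum to 4 (valence 4) → 0 H
  atom 15: C, bond orders sum to 3 (valence 4) → 1 H
  atom 16: C, bond orders sum to 4 (valence 4) → 0 H
  atom 17: O, bond orders sum to 2 (valence 2) → 0 H
  atom 18: N, bond orders sum to 1 (valence 3) → 2 H
Totals → C:10, H:9, F:3, N:2, O:3.

C10H9F3N2O3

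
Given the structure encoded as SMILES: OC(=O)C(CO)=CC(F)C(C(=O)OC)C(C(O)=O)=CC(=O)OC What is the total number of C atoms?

13

Count every carbon token in the SMILES (each C, including those in ring-closure positions and inside branches).
Carbon count: 13.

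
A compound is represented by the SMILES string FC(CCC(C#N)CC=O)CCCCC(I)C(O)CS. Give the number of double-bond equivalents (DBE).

3

Molecular formula: C14H23FINO2S.
DoU = (2C + 2 + N − H − X) / 2, where X is the halogen count and O/S are ignored.
    = (2·14 + 2 + 1 − 23 − 2) / 2 = 6 / 2 = 3.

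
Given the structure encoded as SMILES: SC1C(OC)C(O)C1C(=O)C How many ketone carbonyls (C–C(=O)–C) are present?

1

The ketone motif appears at heavy-atom position 9 in the SMILES.
Other groups present: 1 ether, 1 hydroxyl, 1 thiol.
Ketone count: 1.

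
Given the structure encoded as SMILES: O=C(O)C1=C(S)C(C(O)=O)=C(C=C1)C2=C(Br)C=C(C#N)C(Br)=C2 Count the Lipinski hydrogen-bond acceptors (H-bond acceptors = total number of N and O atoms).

5

N atoms: 1; O atoms: 4.
Lipinski HBA = 1 + 4 = 5.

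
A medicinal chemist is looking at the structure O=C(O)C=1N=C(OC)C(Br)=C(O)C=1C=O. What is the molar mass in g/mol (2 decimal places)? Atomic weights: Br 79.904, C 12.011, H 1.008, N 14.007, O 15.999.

276.04 g/mol

First, the molecular formula is C8H6BrNO5 (counting implicit H from valence).
  Br: 1 × 79.904 = 79.904
  C: 8 × 12.011 = 96.088
  H: 6 × 1.008 = 6.048
  N: 1 × 14.007 = 14.007
  O: 5 × 15.999 = 79.995
Sum: 1×79.904 + 8×12.011 + 6×1.008 + 1×14.007 + 5×15.999 = 276.042 → 276.04 g/mol.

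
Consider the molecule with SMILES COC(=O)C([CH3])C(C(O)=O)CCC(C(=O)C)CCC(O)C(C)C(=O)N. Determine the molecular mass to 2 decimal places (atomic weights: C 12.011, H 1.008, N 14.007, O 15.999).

359.42 g/mol

First, the molecular formula is C17H29NO7 (counting implicit H from valence).
  C: 17 × 12.011 = 204.187
  H: 29 × 1.008 = 29.232
  N: 1 × 14.007 = 14.007
  O: 7 × 15.999 = 111.993
Sum: 17×12.011 + 29×1.008 + 1×14.007 + 7×15.999 = 359.419 → 359.42 g/mol.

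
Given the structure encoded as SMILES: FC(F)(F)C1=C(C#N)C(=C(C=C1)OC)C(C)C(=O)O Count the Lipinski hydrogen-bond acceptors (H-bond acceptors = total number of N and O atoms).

N atoms: 1; O atoms: 3.
Lipinski HBA = 1 + 3 = 4.

4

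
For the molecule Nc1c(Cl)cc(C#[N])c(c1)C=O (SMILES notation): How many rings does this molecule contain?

In SMILES, each pair of matching ring-closure digits denotes one ring-closing bond; the number of such bonds equals the number of independent rings.
Ring-closure bonds here: 1.

1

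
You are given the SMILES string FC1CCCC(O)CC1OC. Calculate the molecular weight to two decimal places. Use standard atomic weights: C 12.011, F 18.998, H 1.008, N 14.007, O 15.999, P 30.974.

First, the molecular formula is C8H15FO2 (counting implicit H from valence).
  C: 8 × 12.011 = 96.088
  F: 1 × 18.998 = 18.998
  H: 15 × 1.008 = 15.120
  O: 2 × 15.999 = 31.998
Sum: 8×12.011 + 1×18.998 + 15×1.008 + 2×15.999 = 162.204 → 162.20 g/mol.

162.20 g/mol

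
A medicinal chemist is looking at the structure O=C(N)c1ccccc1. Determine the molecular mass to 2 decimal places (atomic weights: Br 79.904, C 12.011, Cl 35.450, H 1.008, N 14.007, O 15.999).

First, the molecular formula is C7H7NO (counting implicit H from valence).
  C: 7 × 12.011 = 84.077
  H: 7 × 1.008 = 7.056
  N: 1 × 14.007 = 14.007
  O: 1 × 15.999 = 15.999
Sum: 7×12.011 + 7×1.008 + 1×14.007 + 1×15.999 = 121.139 → 121.14 g/mol.

121.14 g/mol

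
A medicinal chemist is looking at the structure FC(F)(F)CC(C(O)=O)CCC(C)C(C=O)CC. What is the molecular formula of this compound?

Walk through each heavy atom and fill implicit hydrogens from standard valence (C 4, N 3, O 2, S 2, halogen 1):
  atom 1: F (halogen, monovalent) → 0 H
  atom 2: C, bond orders sum to 4 (valence 4) → 0 H
  atom 3: F (halogen, monovalent) → 0 H
  atom 4: F (halogen, monovalent) → 0 H
  atom 5: C, bond orders sum to 2 (valence 4) → 2 H
  atom 6: C, bond orders sum to 3 (valence 4) → 1 H
  atom 7: C, bond orders sum to 4 (valence 4) → 0 H
  atom 8: O, bond orders sum to 1 (valence 2) → 1 H
  atom 9: O, bond orders sum to 2 (valence 2) → 0 H
  atom 10: C, bond orders sum to 2 (valence 4) → 2 H
  atom 11: C, bond orders sum to 2 (valence 4) → 2 H
  atom 12: C, bond orders sum to 3 (valence 4) → 1 H
  atom 13: C, bond orders sum to 1 (valence 4) → 3 H
  atom 14: C, bond orders sum to 3 (valence 4) → 1 H
  atom 15: C, bond orders sum to 3 (valence 4) → 1 H
  atom 16: O, bond orders sum to 2 (valence 2) → 0 H
  atom 17: C, bond orders sum to 2 (valence 4) → 2 H
  atom 18: C, bond orders sum to 1 (valence 4) → 3 H
Totals → C:12, H:19, F:3, O:3.

C12H19F3O3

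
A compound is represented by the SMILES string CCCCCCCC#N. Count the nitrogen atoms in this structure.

1

Scan the SMILES for N atoms (remember two-letter symbols like Cl and Br are single atoms).
Nitrogen count: 1.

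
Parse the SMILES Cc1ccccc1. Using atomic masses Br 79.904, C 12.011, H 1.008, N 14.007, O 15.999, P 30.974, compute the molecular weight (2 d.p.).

92.14 g/mol

First, the molecular formula is C7H8 (counting implicit H from valence).
  C: 7 × 12.011 = 84.077
  H: 8 × 1.008 = 8.064
Sum: 7×12.011 + 8×1.008 = 92.141 → 92.14 g/mol.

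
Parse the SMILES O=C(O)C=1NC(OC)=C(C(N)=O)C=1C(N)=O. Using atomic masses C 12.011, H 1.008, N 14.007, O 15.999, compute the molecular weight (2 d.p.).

227.18 g/mol

First, the molecular formula is C8H9N3O5 (counting implicit H from valence).
  C: 8 × 12.011 = 96.088
  H: 9 × 1.008 = 9.072
  N: 3 × 14.007 = 42.021
  O: 5 × 15.999 = 79.995
Sum: 8×12.011 + 9×1.008 + 3×14.007 + 5×15.999 = 227.176 → 227.18 g/mol.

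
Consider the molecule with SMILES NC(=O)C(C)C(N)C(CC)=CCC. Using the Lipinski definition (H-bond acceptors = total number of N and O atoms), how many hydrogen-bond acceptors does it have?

3

N atoms: 2; O atoms: 1.
Lipinski HBA = 2 + 1 = 3.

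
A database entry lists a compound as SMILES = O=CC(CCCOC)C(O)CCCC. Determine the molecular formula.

C11H22O3

Walk through each heavy atom and fill implicit hydrogens from standard valence (C 4, N 3, O 2, S 2, halogen 1):
  atom 1: O, bond orders sum to 2 (valence 2) → 0 H
  atom 2: C, bond orders sum to 3 (valence 4) → 1 H
  atom 3: C, bond orders sum to 3 (valence 4) → 1 H
  atom 4: C, bond orders sum to 2 (valence 4) → 2 H
  atom 5: C, bond orders sum to 2 (valence 4) → 2 H
  atom 6: C, bond orders sum to 2 (valence 4) → 2 H
  atom 7: O, bond orders sum to 2 (valence 2) → 0 H
  atom 8: C, bond orders sum to 1 (valence 4) → 3 H
  atom 9: C, bond orders sum to 3 (valence 4) → 1 H
  atom 10: O, bond orders sum to 1 (valence 2) → 1 H
  atom 11: C, bond orders sum to 2 (valence 4) → 2 H
  atom 12: C, bond orders sum to 2 (valence 4) → 2 H
  atom 13: C, bond orders sum to 2 (valence 4) → 2 H
  atom 14: C, bond orders sum to 1 (valence 4) → 3 H
Totals → C:11, H:22, O:3.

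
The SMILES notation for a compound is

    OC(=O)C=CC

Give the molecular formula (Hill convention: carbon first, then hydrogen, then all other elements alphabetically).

Walk through each heavy atom and fill implicit hydrogens from standard valence (C 4, N 3, O 2, S 2, halogen 1):
  atom 1: O, bond orders sum to 1 (valence 2) → 1 H
  atom 2: C, bond orders sum to 4 (valence 4) → 0 H
  atom 3: O, bond orders sum to 2 (valence 2) → 0 H
  atom 4: C, bond orders sum to 3 (valence 4) → 1 H
  atom 5: C, bond orders sum to 3 (valence 4) → 1 H
  atom 6: C, bond orders sum to 1 (valence 4) → 3 H
Totals → C:4, H:6, O:2.

C4H6O2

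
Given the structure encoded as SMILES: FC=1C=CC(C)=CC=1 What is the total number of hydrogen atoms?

Walk through each heavy atom and fill implicit hydrogens from standard valence (C 4, N 3, O 2, S 2, halogen 1):
  atom 1: F (halogen, monovalent) → 0 H
  atom 2: C, bond orders sum to 4 (valence 4) → 0 H
  atom 3: C, bond orders sum to 3 (valence 4) → 1 H
  atom 4: C, bond orders sum to 3 (valence 4) → 1 H
  atom 5: C, bond orders sum to 4 (valence 4) → 0 H
  atom 6: C, bond orders sum to 1 (valence 4) → 3 H
  atom 7: C, bond orders sum to 3 (valence 4) → 1 H
  atom 8: C, bond orders sum to 3 (valence 4) → 1 H
Total hydrogens: 7.

7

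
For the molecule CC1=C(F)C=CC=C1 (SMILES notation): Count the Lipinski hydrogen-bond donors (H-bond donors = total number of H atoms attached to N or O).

0

Donors: find every N or O and count the H atoms it carries.
  (no N or O atoms present)
Lipinski HBD = 0.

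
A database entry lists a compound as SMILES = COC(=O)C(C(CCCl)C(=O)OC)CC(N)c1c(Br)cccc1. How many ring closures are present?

In SMILES, each pair of matching ring-closure digits denotes one ring-closing bond; the number of such bonds equals the number of independent rings.
Ring-closure bonds here: 1.

1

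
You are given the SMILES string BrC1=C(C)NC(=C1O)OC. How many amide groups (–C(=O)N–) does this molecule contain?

Scan the SMILES for the amide motif — none present.
Groups that are present: 1 ether, 1 hydroxyl.

0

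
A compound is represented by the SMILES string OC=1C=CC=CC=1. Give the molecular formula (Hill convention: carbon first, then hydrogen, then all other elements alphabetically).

C6H6O

Walk through each heavy atom and fill implicit hydrogens from standard valence (C 4, N 3, O 2, S 2, halogen 1):
  atom 1: O, bond orders sum to 1 (valence 2) → 1 H
  atom 2: C, bond orders sum to 4 (valence 4) → 0 H
  atom 3: C, bond orders sum to 3 (valence 4) → 1 H
  atom 4: C, bond orders sum to 3 (valence 4) → 1 H
  atom 5: C, bond orders sum to 3 (valence 4) → 1 H
  atom 6: C, bond orders sum to 3 (valence 4) → 1 H
  atom 7: C, bond orders sum to 3 (valence 4) → 1 H
Totals → C:6, H:6, O:1.
In Hill order: C6H6O.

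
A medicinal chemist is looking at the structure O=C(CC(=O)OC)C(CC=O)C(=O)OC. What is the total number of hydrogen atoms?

Walk through each heavy atom and fill implicit hydrogens from standard valence (C 4, N 3, O 2, S 2, halogen 1):
  atom 1: O, bond orders sum to 2 (valence 2) → 0 H
  atom 2: C, bond orders sum to 4 (valence 4) → 0 H
  atom 3: C, bond orders sum to 2 (valence 4) → 2 H
  atom 4: C, bond orders sum to 4 (valence 4) → 0 H
  atom 5: O, bond orders sum to 2 (valence 2) → 0 H
  atom 6: O, bond orders sum to 2 (valence 2) → 0 H
  atom 7: C, bond orders sum to 1 (valence 4) → 3 H
  atom 8: C, bond orders sum to 3 (valence 4) → 1 H
  atom 9: C, bond orders sum to 2 (valence 4) → 2 H
  atom 10: C, bond orders sum to 3 (valence 4) → 1 H
  atom 11: O, bond orders sum to 2 (valence 2) → 0 H
  atom 12: C, bond orders sum to 4 (valence 4) → 0 H
  atom 13: O, bond orders sum to 2 (valence 2) → 0 H
  atom 14: O, bond orders sum to 2 (valence 2) → 0 H
  atom 15: C, bond orders sum to 1 (valence 4) → 3 H
Total hydrogens: 12.

12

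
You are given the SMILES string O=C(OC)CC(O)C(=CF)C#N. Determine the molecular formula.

Walk through each heavy atom and fill implicit hydrogens from standard valence (C 4, N 3, O 2, S 2, halogen 1):
  atom 1: O, bond orders sum to 2 (valence 2) → 0 H
  atom 2: C, bond orders sum to 4 (valence 4) → 0 H
  atom 3: O, bond orders sum to 2 (valence 2) → 0 H
  atom 4: C, bond orders sum to 1 (valence 4) → 3 H
  atom 5: C, bond orders sum to 2 (valence 4) → 2 H
  atom 6: C, bond orders sum to 3 (valence 4) → 1 H
  atom 7: O, bond orders sum to 1 (valence 2) → 1 H
  atom 8: C, bond orders sum to 4 (valence 4) → 0 H
  atom 9: C, bond orders sum to 3 (valence 4) → 1 H
  atom 10: F (halogen, monovalent) → 0 H
  atom 11: C, bond orders sum to 4 (valence 4) → 0 H
  atom 12: N, bond orders sum to 3 (valence 3) → 0 H
Totals → C:7, H:8, F:1, N:1, O:3.
In Hill order: C7H8FNO3.

C7H8FNO3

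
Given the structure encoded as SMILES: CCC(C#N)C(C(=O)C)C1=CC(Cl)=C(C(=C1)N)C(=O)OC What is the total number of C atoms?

Count every carbon token in the SMILES (each C, including those in ring-closure positions and inside branches).
Carbon count: 15.

15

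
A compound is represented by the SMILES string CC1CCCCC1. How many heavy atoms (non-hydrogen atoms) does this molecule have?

7

Every atom symbol written in the SMILES (organic subset) is one heavy atom; implicit H are not written.
Heavy atoms by element → C:7.
Total: 7.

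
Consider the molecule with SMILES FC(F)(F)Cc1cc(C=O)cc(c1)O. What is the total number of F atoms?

3

Scan the SMILES for F atoms (remember two-letter symbols like Cl and Br are single atoms).
Fluorine count: 3.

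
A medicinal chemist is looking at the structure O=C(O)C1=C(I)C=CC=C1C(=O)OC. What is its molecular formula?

C9H7IO4

Walk through each heavy atom and fill implicit hydrogens from standard valence (C 4, N 3, O 2, S 2, halogen 1):
  atom 1: O, bond orders sum to 2 (valence 2) → 0 H
  atom 2: C, bond orders sum to 4 (valence 4) → 0 H
  atom 3: O, bond orders sum to 1 (valence 2) → 1 H
  atom 4: C, bond orders sum to 4 (valence 4) → 0 H
  atom 5: C, bond orders sum to 4 (valence 4) → 0 H
  atom 6: I (halogen, monovalent) → 0 H
  atom 7: C, bond orders sum to 3 (valence 4) → 1 H
  atom 8: C, bond orders sum to 3 (valence 4) → 1 H
  atom 9: C, bond orders sum to 3 (valence 4) → 1 H
  atom 10: C, bond orders sum to 4 (valence 4) → 0 H
  atom 11: C, bond orders sum to 4 (valence 4) → 0 H
  atom 12: O, bond orders sum to 2 (valence 2) → 0 H
  atom 13: O, bond orders sum to 2 (valence 2) → 0 H
  atom 14: C, bond orders sum to 1 (valence 4) → 3 H
Totals → C:9, H:7, I:1, O:4.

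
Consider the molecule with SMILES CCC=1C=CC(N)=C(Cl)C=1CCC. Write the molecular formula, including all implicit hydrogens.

C11H16ClN

Walk through each heavy atom and fill implicit hydrogens from standard valence (C 4, N 3, O 2, S 2, halogen 1):
  atom 1: C, bond orders sum to 1 (valence 4) → 3 H
  atom 2: C, bond orders sum to 2 (valence 4) → 2 H
  atom 3: C, bond orders sum to 4 (valence 4) → 0 H
  atom 4: C, bond orders sum to 3 (valence 4) → 1 H
  atom 5: C, bond orders sum to 3 (valence 4) → 1 H
  atom 6: C, bond orders sum to 4 (valence 4) → 0 H
  atom 7: N, bond orders sum to 1 (valence 3) → 2 H
  atom 8: C, bond orders sum to 4 (valence 4) → 0 H
  atom 9: Cl (halogen, monovalent) → 0 H
  atom 10: C, bond orders sum to 4 (valence 4) → 0 H
  atom 11: C, bond orders sum to 2 (valence 4) → 2 H
  atom 12: C, bond orders sum to 2 (valence 4) → 2 H
  atom 13: C, bond orders sum to 1 (valence 4) → 3 H
Totals → C:11, H:16, Cl:1, N:1.
In Hill order: C11H16ClN.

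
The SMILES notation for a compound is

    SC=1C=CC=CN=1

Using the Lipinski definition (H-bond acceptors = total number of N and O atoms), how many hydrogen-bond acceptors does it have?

1

N atoms: 1; O atoms: 0.
Lipinski HBA = 1 + 0 = 1.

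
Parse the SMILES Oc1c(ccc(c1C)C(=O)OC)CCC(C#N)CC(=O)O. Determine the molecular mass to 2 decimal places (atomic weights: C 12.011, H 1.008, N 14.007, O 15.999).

First, the molecular formula is C15H17NO5 (counting implicit H from valence).
  C: 15 × 12.011 = 180.165
  H: 17 × 1.008 = 17.136
  N: 1 × 14.007 = 14.007
  O: 5 × 15.999 = 79.995
Sum: 15×12.011 + 17×1.008 + 1×14.007 + 5×15.999 = 291.303 → 291.30 g/mol.

291.30 g/mol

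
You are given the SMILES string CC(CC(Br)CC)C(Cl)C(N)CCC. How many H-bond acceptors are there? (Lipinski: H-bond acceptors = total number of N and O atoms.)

N atoms: 1; O atoms: 0.
Lipinski HBA = 1 + 0 = 1.

1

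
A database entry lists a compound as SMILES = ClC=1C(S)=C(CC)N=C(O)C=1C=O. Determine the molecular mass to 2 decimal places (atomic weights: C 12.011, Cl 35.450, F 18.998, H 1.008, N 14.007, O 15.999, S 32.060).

First, the molecular formula is C8H8ClNO2S (counting implicit H from valence).
  C: 8 × 12.011 = 96.088
  Cl: 1 × 35.450 = 35.450
  H: 8 × 1.008 = 8.064
  N: 1 × 14.007 = 14.007
  O: 2 × 15.999 = 31.998
  S: 1 × 32.060 = 32.060
Sum: 8×12.011 + 1×35.450 + 8×1.008 + 1×14.007 + 2×15.999 + 1×32.060 = 217.667 → 217.67 g/mol.

217.67 g/mol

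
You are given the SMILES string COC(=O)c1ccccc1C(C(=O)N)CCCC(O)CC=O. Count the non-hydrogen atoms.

Every atom symbol written in the SMILES (organic subset) is one heavy atom; implicit H are not written.
Heavy atoms by element → C:16, N:1, O:5.
Total: 22.

22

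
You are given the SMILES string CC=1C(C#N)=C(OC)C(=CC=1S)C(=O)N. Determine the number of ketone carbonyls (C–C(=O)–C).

0

Scan the SMILES for the ketone motif — none present.
Groups that are present: 1 amide, 1 ether, 1 nitrile, 1 thiol.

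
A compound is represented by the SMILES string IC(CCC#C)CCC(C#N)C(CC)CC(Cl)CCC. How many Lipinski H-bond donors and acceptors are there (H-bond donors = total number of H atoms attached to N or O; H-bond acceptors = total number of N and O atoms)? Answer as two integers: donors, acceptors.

0, 1

Donors: find every N or O and count the H atoms it carries.
  atom 11 (N): bond orders sum to 3 → 0 H
Lipinski HBD = 0.
Acceptors: N atoms = 1, O atoms = 0 → HBA = 1.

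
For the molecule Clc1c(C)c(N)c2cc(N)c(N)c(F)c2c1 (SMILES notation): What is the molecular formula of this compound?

C11H11ClFN3

Walk through each heavy atom and fill implicit hydrogens from standard valence (C 4, N 3, O 2, S 2, halogen 1); for lowercase aromatic atoms, an aromatic c carries 1 H when it has two neighbours and 0 H with three, and aromatic n carries 0 H:
  atom 1: Cl (halogen, monovalent) → 0 H
  atom 2: aromatic c, 3 neighbours → 0 H
  atom 3: aromatic c, 3 neighbours → 0 H
  atom 4: C, bond orders sum to 1 (valence 4) → 3 H
  atom 5: aromatic c, 3 neighbours → 0 H
  atom 6: N, bond orders sum to 1 (valence 3) → 2 H
  atom 7: aromatic c, 3 neighbours → 0 H
  atom 8: aromatic c, 2 neighbours → 1 H
  atom 9: aromatic c, 3 neighbours → 0 H
  atom 10: N, bond orders sum to 1 (valence 3) → 2 H
  atom 11: aromatic c, 3 neighbours → 0 H
  atom 12: N, bond orders sum to 1 (valence 3) → 2 H
  atom 13: aromatic c, 3 neighbours → 0 H
  atom 14: F (halogen, monovalent) → 0 H
  atom 15: aromatic c, 3 neighbours → 0 H
  atom 16: aromatic c, 2 neighbours → 1 H
Totals → C:11, H:11, Cl:1, F:1, N:3.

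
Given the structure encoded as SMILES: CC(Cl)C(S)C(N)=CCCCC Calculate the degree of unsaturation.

Degree of unsaturation = (number of rings) + (number of π bonds).
Ring closures in the SMILES: 0.
π bonds: 1 double bond (each 1 DoU) → 1 DoU from unsaturation.
Total DoU = 0 + 1 = 1.

1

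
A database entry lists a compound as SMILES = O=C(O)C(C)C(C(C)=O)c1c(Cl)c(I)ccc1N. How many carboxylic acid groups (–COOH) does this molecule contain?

1

The carboxylic acid motif appears at heavy-atom position 2 in the SMILES.
Other groups present: 1 ketone, 1 primary amine.
Carboxylic acid count: 1.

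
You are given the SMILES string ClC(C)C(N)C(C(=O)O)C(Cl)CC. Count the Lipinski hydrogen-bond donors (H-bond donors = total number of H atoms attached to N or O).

Donors: find every N or O and count the H atoms it carries.
  atom 5 (N): bond orders sum to 1 → 2 H
  atom 8 (O): bond orders sum to 2 → 0 H
  atom 9 (O): bond orders sum to 1 → 1 H
Lipinski HBD = 3.

3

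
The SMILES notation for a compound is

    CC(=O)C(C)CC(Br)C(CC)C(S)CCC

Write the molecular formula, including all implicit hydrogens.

C13H25BrOS

Walk through each heavy atom and fill implicit hydrogens from standard valence (C 4, N 3, O 2, S 2, halogen 1):
  atom 1: C, bond orders sum to 1 (valence 4) → 3 H
  atom 2: C, bond orders sum to 4 (valence 4) → 0 H
  atom 3: O, bond orders sum to 2 (valence 2) → 0 H
  atom 4: C, bond orders sum to 3 (valence 4) → 1 H
  atom 5: C, bond orders sum to 1 (valence 4) → 3 H
  atom 6: C, bond orders sum to 2 (valence 4) → 2 H
  atom 7: C, bond orders sum to 3 (valence 4) → 1 H
  atom 8: Br (halogen, monovalent) → 0 H
  atom 9: C, bond orders sum to 3 (valence 4) → 1 H
  atom 10: C, bond orders sum to 2 (valence 4) → 2 H
  atom 11: C, bond orders sum to 1 (valence 4) → 3 H
  atom 12: C, bond orders sum to 3 (valence 4) → 1 H
  atom 13: S, bond orders sum to 1 (valence 2) → 1 H
  atom 14: C, bond orders sum to 2 (valence 4) → 2 H
  atom 15: C, bond orders sum to 2 (valence 4) → 2 H
  atom 16: C, bond orders sum to 1 (valence 4) → 3 H
Totals → C:13, H:25, Br:1, O:1, S:1.
In Hill order: C13H25BrOS.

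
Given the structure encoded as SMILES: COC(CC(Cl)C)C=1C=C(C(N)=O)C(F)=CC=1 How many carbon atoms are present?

12

Count every carbon token in the SMILES (each C, including those in ring-closure positions and inside branches).
Carbon count: 12.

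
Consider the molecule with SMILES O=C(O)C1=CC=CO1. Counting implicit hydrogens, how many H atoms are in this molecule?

4

Walk through each heavy atom and fill implicit hydrogens from standard valence (C 4, N 3, O 2, S 2, halogen 1):
  atom 1: O, bond orders sum to 2 (valence 2) → 0 H
  atom 2: C, bond orders sum to 4 (valence 4) → 0 H
  atom 3: O, bond orders sum to 1 (valence 2) → 1 H
  atom 4: C, bond orders sum to 4 (valence 4) → 0 H
  atom 5: C, bond orders sum to 3 (valence 4) → 1 H
  atom 6: C, bond orders sum to 3 (valence 4) → 1 H
  atom 7: C, bond orders sum to 3 (valence 4) → 1 H
  atom 8: O, bond orders sum to 2 (valence 2) → 0 H
Total hydrogens: 4.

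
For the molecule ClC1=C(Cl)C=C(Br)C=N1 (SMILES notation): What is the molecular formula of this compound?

Walk through each heavy atom and fill implicit hydrogens from standard valence (C 4, N 3, O 2, S 2, halogen 1):
  atom 1: Cl (halogen, monovalent) → 0 H
  atom 2: C, bond orders sum to 4 (valence 4) → 0 H
  atom 3: C, bond orders sum to 4 (valence 4) → 0 H
  atom 4: Cl (halogen, monovalent) → 0 H
  atom 5: C, bond orders sum to 3 (valence 4) → 1 H
  atom 6: C, bond orders sum to 4 (valence 4) → 0 H
  atom 7: Br (halogen, monovalent) → 0 H
  atom 8: C, bond orders sum to 3 (valence 4) → 1 H
  atom 9: N, bond orders sum to 3 (valence 3) → 0 H
Totals → C:5, H:2, Br:1, Cl:2, N:1.

C5H2BrCl2N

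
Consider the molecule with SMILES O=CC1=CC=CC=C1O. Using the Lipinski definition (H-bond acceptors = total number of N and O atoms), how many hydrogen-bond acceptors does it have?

2

N atoms: 0; O atoms: 2.
Lipinski HBA = 0 + 2 = 2.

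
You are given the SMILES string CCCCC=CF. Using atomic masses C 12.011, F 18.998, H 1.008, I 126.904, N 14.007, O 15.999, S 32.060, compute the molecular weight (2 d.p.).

102.15 g/mol

First, the molecular formula is C6H11F (counting implicit H from valence).
  C: 6 × 12.011 = 72.066
  F: 1 × 18.998 = 18.998
  H: 11 × 1.008 = 11.088
Sum: 6×12.011 + 1×18.998 + 11×1.008 = 102.152 → 102.15 g/mol.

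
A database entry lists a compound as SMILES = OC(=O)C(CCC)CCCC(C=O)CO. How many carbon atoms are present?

Count every carbon token in the SMILES (each C, including those in ring-closure positions and inside branches).
Carbon count: 11.

11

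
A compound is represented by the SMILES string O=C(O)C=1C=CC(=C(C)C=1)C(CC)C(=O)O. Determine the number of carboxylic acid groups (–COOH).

2

The carboxylic acid motif appears at heavy-atom positions 2, 14 in the SMILES.
Carboxylic acid count: 2.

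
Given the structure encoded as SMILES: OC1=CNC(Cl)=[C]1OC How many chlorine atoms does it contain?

Scan the SMILES for Cl atoms (remember two-letter symbols like Cl and Br are single atoms).
Chlorine count: 1.

1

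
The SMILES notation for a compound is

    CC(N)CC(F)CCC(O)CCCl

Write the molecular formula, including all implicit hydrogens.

C9H19ClFNO

Walk through each heavy atom and fill implicit hydrogens from standard valence (C 4, N 3, O 2, S 2, halogen 1):
  atom 1: C, bond orders sum to 1 (valence 4) → 3 H
  atom 2: C, bond orders sum to 3 (valence 4) → 1 H
  atom 3: N, bond orders sum to 1 (valence 3) → 2 H
  atom 4: C, bond orders sum to 2 (valence 4) → 2 H
  atom 5: C, bond orders sum to 3 (valence 4) → 1 H
  atom 6: F (halogen, monovalent) → 0 H
  atom 7: C, bond orders sum to 2 (valence 4) → 2 H
  atom 8: C, bond orders sum to 2 (valence 4) → 2 H
  atom 9: C, bond orders sum to 3 (valence 4) → 1 H
  atom 10: O, bond orders sum to 1 (valence 2) → 1 H
  atom 11: C, bond orders sum to 2 (valence 4) → 2 H
  atom 12: C, bond orders sum to 2 (valence 4) → 2 H
  atom 13: Cl (halogen, monovalent) → 0 H
Totals → C:9, H:19, Cl:1, F:1, N:1, O:1.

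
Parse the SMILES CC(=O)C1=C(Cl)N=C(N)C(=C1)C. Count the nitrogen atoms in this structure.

2

Scan the SMILES for N atoms (remember two-letter symbols like Cl and Br are single atoms).
Nitrogen count: 2.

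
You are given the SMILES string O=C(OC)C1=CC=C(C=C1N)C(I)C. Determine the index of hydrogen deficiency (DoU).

5

Molecular formula: C10H12INO2.
DoU = (2C + 2 + N − H − X) / 2, where X is the halogen count and O/S are ignored.
    = (2·10 + 2 + 1 − 12 − 1) / 2 = 10 / 2 = 5.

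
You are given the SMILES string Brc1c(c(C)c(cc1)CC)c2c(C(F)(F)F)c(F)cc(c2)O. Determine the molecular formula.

C16H13BrF4O

Walk through each heavy atom and fill implicit hydrogens from standard valence (C 4, N 3, O 2, S 2, halogen 1); for lowercase aromatic atoms, an aromatic c carries 1 H when it has two neighbours and 0 H with three, and aromatic n carries 0 H:
  atom 1: Br (halogen, monovalent) → 0 H
  atom 2: aromatic c, 3 neighbours → 0 H
  atom 3: aromatic c, 3 neighbours → 0 H
  atom 4: aromatic c, 3 neighbours → 0 H
  atom 5: C, bond orders sum to 1 (valence 4) → 3 H
  atom 6: aromatic c, 3 neighbours → 0 H
  atom 7: aromatic c, 2 neighbours → 1 H
  atom 8: aromatic c, 2 neighbours → 1 H
  atom 9: C, bond orders sum to 2 (valence 4) → 2 H
  atom 10: C, bond orders sum to 1 (valence 4) → 3 H
  atom 11: aromatic c, 3 neighbours → 0 H
  atom 12: aromatic c, 3 neighbours → 0 H
  atom 13: C, bond orders sum to 4 (valence 4) → 0 H
  atom 14: F (halogen, monovalent) → 0 H
  atom 15: F (halogen, monovalent) → 0 H
  atom 16: F (halogen, monovalent) → 0 H
  atom 17: aromatic c, 3 neighbours → 0 H
  atom 18: F (halogen, monovalent) → 0 H
  atom 19: aromatic c, 2 neighbours → 1 H
  atom 20: aromatic c, 3 neighbours → 0 H
  atom 21: aromatic c, 2 neighbours → 1 H
  atom 22: O, bond orders sum to 1 (valence 2) → 1 H
Totals → C:16, H:13, Br:1, F:4, O:1.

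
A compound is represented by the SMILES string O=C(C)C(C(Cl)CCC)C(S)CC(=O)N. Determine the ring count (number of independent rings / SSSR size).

0

In SMILES, each pair of matching ring-closure digits denotes one ring-closing bond; the number of such bonds equals the number of independent rings.
Ring-closure bonds here: 0.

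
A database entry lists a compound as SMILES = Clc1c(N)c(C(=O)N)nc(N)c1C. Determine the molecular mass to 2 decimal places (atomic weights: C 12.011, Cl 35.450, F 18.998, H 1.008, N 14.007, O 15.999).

First, the molecular formula is C7H9ClN4O (counting implicit H from valence).
  C: 7 × 12.011 = 84.077
  Cl: 1 × 35.450 = 35.450
  H: 9 × 1.008 = 9.072
  N: 4 × 14.007 = 56.028
  O: 1 × 15.999 = 15.999
Sum: 7×12.011 + 1×35.450 + 9×1.008 + 4×14.007 + 1×15.999 = 200.626 → 200.63 g/mol.

200.63 g/mol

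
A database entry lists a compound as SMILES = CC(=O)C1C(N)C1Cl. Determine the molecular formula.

Walk through each heavy atom and fill implicit hydrogens from standard valence (C 4, N 3, O 2, S 2, halogen 1):
  atom 1: C, bond orders sum to 1 (valence 4) → 3 H
  atom 2: C, bond orders sum to 4 (valence 4) → 0 H
  atom 3: O, bond orders sum to 2 (valence 2) → 0 H
  atom 4: C, bond orders sum to 3 (valence 4) → 1 H
  atom 5: C, bond orders sum to 3 (valence 4) → 1 H
  atom 6: N, bond orders sum to 1 (valence 3) → 2 H
  atom 7: C, bond orders sum to 3 (valence 4) → 1 H
  atom 8: Cl (halogen, monovalent) → 0 H
Totals → C:5, H:8, Cl:1, N:1, O:1.
In Hill order: C5H8ClNO.

C5H8ClNO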